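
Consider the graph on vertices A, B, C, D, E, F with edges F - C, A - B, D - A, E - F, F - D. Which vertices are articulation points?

Removing A increases the component count from 1 to 2, so A is a cut vertex.
Removing D increases the component count from 1 to 2, so D is a cut vertex.
Removing F increases the component count from 1 to 3, so F is a cut vertex.
By contrast removing B leaves 1 component; it is not a cut vertex. No other vertex is a cut vertex either.

A, D, F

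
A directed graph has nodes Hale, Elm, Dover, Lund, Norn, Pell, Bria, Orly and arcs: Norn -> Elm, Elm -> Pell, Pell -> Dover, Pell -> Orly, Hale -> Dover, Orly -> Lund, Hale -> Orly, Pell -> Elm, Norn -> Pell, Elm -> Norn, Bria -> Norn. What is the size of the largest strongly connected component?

3

{Elm, Norn, Pell} are all mutually reachable — one SCC of size 3.
{Orly} is an SCC by itself.
{Hale} is an SCC by itself.
{Lund} is an SCC by itself.
{Bria} is an SCC by itself.
(and 1 more singleton SCC)
The largest has 3 vertices.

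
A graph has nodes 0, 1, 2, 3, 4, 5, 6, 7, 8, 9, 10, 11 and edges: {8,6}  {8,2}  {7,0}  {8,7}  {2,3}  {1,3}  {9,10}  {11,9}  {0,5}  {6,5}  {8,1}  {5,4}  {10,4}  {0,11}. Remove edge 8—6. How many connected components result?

1

8 and 6 are still connected via 8-7-0-5-6, so the component count stays at 1.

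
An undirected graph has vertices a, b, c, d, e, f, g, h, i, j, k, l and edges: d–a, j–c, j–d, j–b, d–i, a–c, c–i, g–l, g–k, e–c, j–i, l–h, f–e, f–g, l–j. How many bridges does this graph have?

3

The edges on the cycle j-d-a-c-j are not bridges since each lies on that cycle.
But removing j–b disconnects j from b; removing h–l disconnects h from l; removing g–k disconnects g from k — these are bridges.
That makes 3 bridges.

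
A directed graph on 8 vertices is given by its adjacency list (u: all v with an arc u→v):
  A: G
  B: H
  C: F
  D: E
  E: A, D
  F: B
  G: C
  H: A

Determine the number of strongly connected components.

{A, B, C, F, G, H} are all mutually reachable — one SCC of size 6.
{D, E} are all mutually reachable — one SCC of size 2.
That gives 2 strongly connected components.

2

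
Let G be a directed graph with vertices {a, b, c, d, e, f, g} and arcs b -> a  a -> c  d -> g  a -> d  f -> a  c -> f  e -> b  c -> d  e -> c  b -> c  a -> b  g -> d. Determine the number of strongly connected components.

{a, b, c, f} are all mutually reachable — one SCC of size 4.
{d, g} are all mutually reachable — one SCC of size 2.
{e} is an SCC by itself.
That gives 3 strongly connected components.

3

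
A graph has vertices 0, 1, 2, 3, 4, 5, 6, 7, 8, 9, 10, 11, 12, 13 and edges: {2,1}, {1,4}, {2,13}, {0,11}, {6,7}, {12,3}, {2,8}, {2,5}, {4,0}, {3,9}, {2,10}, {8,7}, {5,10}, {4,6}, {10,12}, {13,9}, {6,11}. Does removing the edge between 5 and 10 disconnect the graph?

After removing 5-10, the path 5-2-10 still connects them, so the edge is not a bridge.

No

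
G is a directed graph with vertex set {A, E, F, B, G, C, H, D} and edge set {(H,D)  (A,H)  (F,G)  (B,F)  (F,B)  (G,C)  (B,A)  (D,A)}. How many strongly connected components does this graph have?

5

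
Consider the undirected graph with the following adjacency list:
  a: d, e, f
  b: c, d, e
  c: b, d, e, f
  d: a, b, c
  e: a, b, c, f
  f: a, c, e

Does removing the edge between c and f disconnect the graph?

No

After removing c-f, the path c-e-f still connects them, so the edge is not a bridge.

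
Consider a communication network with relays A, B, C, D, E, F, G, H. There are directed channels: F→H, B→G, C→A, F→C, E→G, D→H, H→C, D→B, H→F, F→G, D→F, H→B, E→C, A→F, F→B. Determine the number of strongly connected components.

5

{A, C, F, H} are all mutually reachable — one SCC of size 4.
{D} is an SCC by itself.
{B} is an SCC by itself.
{E} is an SCC by itself.
{G} is an SCC by itself.
That gives 5 strongly connected components.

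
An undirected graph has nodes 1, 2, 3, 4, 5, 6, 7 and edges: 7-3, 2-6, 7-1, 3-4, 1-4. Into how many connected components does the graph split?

5 is isolated — a component by itself.
Starting from 2 we can reach 2, 6. That is one component of size 2.
Starting from 1 we can reach 1, 3, 4, 7. That is one component of size 4.
Total: 3 components.

3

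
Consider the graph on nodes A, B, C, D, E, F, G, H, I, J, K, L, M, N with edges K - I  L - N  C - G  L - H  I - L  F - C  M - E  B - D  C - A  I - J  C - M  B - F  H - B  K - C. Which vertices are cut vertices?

B, C, I, L, M

Removing B increases the component count from 1 to 2, so B is a cut vertex.
Removing C increases the component count from 1 to 4, so C is a cut vertex.
Removing I increases the component count from 1 to 2, so I is a cut vertex.
Likewise L, M are cut vertices.
By contrast removing G leaves 1 component; it is not a cut vertex. No other vertex is a cut vertex either.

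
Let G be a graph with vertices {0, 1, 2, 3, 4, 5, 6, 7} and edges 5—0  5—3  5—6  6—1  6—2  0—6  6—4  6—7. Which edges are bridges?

1-6, 2-6, 3-5, 4-6, 6-7

The edges on the cycle 5-0-6-5 are not bridges since each lies on that cycle.
But removing 6—7 disconnects 6 from 7; removing 6—2 disconnects 6 from 2; removing 5—3 disconnects 5 from 3; removing 6—1 disconnects 6 from 1 — these are bridges.
In total 5 edges are bridges.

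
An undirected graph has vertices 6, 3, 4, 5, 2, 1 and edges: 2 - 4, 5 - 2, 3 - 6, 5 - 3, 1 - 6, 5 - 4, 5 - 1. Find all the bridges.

none

The edges on the cycle 5-2-4-5 are not bridges since each lies on that cycle.
Every edge lies on some cycle, so there are no bridges.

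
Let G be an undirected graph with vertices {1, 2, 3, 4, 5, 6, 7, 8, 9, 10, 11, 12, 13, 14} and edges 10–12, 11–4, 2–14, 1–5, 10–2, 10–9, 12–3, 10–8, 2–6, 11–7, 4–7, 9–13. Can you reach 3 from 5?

No

The component containing 5 is {1, 5}, and 3 is not in it.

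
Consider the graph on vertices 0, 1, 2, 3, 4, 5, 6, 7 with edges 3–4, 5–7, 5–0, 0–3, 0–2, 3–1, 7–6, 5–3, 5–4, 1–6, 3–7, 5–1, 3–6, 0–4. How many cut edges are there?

1

The edges on the cycle 5-0-3-1-6-7-5 are not bridges since each lies on that cycle.
But removing 2–0 disconnects 2 from 0 — this is a bridge.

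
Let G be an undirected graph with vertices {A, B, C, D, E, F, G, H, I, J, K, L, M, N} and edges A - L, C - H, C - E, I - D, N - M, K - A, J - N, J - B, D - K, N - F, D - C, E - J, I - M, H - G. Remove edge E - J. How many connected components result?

E and J are still connected via E-C-D-I-M-N-J, so the component count stays at 1.

1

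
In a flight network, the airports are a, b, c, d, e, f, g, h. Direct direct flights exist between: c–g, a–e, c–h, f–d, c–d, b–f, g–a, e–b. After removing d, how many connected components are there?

With d gone, the remaining components are: {a, b, c, e, f, g, h}.
That is 1 component.

1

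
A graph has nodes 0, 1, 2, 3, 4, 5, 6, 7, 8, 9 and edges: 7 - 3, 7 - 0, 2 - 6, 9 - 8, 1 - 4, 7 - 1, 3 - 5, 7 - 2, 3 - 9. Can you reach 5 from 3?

From 3 we can reach 0, 1, 2, 3, 4, 5, 6, 7, 8, 9, which includes 5.

Yes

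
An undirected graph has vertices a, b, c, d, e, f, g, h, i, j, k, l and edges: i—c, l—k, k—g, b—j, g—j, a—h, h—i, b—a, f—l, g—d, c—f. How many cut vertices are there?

1

Removing g increases the component count from 2 to 3, so g is a cut vertex.
By contrast removing f leaves 2 components; it is not a cut vertex. No other vertex is a cut vertex either.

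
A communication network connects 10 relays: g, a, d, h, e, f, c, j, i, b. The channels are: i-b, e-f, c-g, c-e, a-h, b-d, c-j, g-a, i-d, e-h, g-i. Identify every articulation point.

c, e, g, i

Removing c increases the component count from 1 to 2, so c is a cut vertex.
Removing e increases the component count from 1 to 2, so e is a cut vertex.
Removing g increases the component count from 1 to 2, so g is a cut vertex.
Likewise i is a cut vertex.
By contrast removing b leaves 1 component; it is not a cut vertex. No other vertex is a cut vertex either.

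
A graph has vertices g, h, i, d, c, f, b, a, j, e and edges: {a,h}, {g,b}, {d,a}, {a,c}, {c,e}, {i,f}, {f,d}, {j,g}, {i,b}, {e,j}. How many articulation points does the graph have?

1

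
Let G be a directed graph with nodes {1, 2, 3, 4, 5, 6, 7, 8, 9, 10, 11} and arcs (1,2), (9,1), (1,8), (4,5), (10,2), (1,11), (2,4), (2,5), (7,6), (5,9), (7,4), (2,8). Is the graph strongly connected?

There is no directed path from 9 to 3, so the graph is not strongly connected.

No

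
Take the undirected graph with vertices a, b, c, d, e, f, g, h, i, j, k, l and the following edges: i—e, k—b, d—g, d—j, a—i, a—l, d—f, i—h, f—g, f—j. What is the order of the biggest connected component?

5

c is isolated — a component by itself.
Starting from b we can reach b, k. That is one component of size 2.
Starting from d we can reach d, f, g, j. That is one component of size 4.
Starting from a we can reach a, e, h, i, l. That is one component of size 5.
The largest has 5 vertices.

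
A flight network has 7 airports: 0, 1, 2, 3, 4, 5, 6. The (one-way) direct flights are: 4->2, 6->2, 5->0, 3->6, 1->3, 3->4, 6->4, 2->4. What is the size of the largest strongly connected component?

2

{2, 4} are all mutually reachable — one SCC of size 2.
{0} is an SCC by itself.
{3} is an SCC by itself.
{6} is an SCC by itself.
{5} is an SCC by itself.
(and 1 more singleton SCC)
The largest has 2 vertices.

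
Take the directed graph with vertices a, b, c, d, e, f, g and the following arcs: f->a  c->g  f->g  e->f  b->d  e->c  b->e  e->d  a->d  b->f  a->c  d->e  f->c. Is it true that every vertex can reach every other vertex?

There is no directed path from f to b, so the graph is not strongly connected.

No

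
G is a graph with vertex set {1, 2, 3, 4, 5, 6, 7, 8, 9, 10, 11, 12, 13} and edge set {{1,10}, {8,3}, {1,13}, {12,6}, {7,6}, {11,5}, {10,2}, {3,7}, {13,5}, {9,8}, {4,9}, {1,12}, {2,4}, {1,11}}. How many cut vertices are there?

Removing 1 increases the component count from 1 to 2, so 1 is a cut vertex.
By contrast removing 9 leaves 1 component; it is not a cut vertex. No other vertex is a cut vertex either.

1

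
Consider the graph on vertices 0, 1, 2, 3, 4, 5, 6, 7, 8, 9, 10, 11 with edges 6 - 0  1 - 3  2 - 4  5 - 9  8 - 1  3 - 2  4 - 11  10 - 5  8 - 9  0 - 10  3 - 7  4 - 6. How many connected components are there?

Starting from 0 we can reach 0, 1, 2, 3, 4, 5, 6, 7, 8, 9, 10, 11. That is one component of size 12.
Total: 1 component.

1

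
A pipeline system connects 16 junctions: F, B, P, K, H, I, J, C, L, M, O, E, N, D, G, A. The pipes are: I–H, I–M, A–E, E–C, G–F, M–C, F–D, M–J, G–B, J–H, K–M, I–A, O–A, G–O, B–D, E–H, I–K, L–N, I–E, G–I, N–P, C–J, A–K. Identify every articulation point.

Removing G increases the component count from 2 to 3, so G is a cut vertex.
Removing N increases the component count from 2 to 3, so N is a cut vertex.
By contrast removing P leaves 2 components; it is not a cut vertex. No other vertex is a cut vertex either.

G, N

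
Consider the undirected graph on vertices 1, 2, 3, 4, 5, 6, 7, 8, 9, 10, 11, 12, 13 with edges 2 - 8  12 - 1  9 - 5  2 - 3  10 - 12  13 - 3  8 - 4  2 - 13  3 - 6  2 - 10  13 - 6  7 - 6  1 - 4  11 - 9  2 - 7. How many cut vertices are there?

2

Removing 2 increases the component count from 2 to 3, so 2 is a cut vertex.
Removing 9 increases the component count from 2 to 3, so 9 is a cut vertex.
By contrast removing 1 leaves 2 components; it is not a cut vertex. No other vertex is a cut vertex either.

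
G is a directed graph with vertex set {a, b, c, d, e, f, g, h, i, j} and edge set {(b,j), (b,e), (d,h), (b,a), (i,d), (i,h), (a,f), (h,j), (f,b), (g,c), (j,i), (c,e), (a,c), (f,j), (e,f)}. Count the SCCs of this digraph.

{a, b, c, e, f} are all mutually reachable — one SCC of size 5.
{d, h, i, j} are all mutually reachable — one SCC of size 4.
{g} is an SCC by itself.
That gives 3 strongly connected components.

3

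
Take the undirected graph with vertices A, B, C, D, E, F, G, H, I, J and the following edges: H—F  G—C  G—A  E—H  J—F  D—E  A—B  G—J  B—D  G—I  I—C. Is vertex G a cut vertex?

Deleting G raises the number of components from 1 to 2, so G is a cut vertex.

Yes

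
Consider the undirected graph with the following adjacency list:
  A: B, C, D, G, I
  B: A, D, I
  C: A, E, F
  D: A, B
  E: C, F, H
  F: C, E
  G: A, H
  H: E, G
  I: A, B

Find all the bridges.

The edges on the cycle C-F-E-C are not bridges since each lies on that cycle.
Every edge lies on some cycle, so there are no bridges.

none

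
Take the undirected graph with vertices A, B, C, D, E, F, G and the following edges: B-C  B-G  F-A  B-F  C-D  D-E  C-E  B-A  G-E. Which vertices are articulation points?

Removing B increases the component count from 1 to 2, so B is a cut vertex.
By contrast removing F leaves 1 component; it is not a cut vertex. No other vertex is a cut vertex either.

B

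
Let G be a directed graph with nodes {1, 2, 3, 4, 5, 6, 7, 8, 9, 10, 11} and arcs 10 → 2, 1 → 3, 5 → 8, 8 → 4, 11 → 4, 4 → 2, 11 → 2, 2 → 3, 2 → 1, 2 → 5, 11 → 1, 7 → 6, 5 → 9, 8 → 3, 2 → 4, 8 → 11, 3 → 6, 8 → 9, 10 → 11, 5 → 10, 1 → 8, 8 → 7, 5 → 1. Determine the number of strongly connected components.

{1, 2, 4, 5, 8, 10, 11} are all mutually reachable — one SCC of size 7.
{6} is an SCC by itself.
{7} is an SCC by itself.
{3} is an SCC by itself.
{9} is an SCC by itself.
That gives 5 strongly connected components.

5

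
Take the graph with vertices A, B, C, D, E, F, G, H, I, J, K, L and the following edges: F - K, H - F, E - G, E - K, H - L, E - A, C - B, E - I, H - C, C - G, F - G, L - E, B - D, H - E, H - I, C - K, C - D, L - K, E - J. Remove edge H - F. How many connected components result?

1

H and F are still connected via H-L-K-F, so the component count stays at 1.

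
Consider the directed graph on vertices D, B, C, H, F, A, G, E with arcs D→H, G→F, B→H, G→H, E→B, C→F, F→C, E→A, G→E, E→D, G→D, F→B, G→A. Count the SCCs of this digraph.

7

{C, F} are all mutually reachable — one SCC of size 2.
{H} is an SCC by itself.
{A} is an SCC by itself.
{G} is an SCC by itself.
{B} is an SCC by itself.
(and 2 more singleton SCCs)
That gives 7 strongly connected components.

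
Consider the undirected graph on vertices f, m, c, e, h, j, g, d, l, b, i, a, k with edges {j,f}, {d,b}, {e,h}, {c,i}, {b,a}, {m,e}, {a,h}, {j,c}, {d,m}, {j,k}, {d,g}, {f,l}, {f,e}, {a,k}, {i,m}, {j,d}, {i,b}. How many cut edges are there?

The edges on the cycle j-f-e-h-a-b-d-j are not bridges since each lies on that cycle.
But removing l—f disconnects l from f; removing d—g disconnects d from g — these are bridges.
That makes 2 bridges.

2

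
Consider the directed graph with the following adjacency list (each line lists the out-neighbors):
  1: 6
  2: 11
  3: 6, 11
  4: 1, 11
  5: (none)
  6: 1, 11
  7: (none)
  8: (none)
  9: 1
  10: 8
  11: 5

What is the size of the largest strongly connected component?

{1, 6} are all mutually reachable — one SCC of size 2.
{9} is an SCC by itself.
{10} is an SCC by itself.
{11} is an SCC by itself.
{8} is an SCC by itself.
(and 5 more singleton SCCs)
The largest has 2 vertices.

2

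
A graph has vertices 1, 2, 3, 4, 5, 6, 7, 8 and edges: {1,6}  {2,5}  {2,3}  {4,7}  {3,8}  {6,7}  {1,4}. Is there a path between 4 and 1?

Yes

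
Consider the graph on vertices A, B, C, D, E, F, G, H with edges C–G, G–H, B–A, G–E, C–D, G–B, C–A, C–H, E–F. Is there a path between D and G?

From D we can reach A, B, C, D, E, F, G, H, which includes G.

Yes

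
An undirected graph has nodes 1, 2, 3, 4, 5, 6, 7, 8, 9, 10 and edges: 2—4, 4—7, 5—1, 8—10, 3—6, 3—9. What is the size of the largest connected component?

3

Starting from 1 we can reach 1, 5. That is one component of size 2.
Starting from 8 we can reach 8, 10. That is one component of size 2.
Starting from 3 we can reach 3, 6, 9. That is one component of size 3.
Starting from 2 we can reach 2, 4, 7. That is one component of size 3.
The largest has 3 vertices.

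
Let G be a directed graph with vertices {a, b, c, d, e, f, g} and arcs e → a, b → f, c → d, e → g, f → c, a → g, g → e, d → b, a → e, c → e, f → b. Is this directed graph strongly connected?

There is no directed path from e to b, so the graph is not strongly connected.

No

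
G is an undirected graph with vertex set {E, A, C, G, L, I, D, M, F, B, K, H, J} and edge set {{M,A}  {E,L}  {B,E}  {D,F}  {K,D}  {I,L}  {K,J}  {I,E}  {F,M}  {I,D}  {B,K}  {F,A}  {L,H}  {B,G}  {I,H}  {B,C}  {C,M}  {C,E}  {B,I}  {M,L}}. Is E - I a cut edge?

No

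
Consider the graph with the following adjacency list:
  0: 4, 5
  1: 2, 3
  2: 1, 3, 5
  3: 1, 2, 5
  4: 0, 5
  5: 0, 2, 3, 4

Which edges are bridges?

The edges on the cycle 5-4-0-5 are not bridges since each lies on that cycle.
Every edge lies on some cycle, so there are no bridges.

none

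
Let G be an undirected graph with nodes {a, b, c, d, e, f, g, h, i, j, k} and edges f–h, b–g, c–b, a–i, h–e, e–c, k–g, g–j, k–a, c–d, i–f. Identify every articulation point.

c, g

Removing c increases the component count from 1 to 2, so c is a cut vertex.
Removing g increases the component count from 1 to 2, so g is a cut vertex.
By contrast removing f leaves 1 component; it is not a cut vertex. No other vertex is a cut vertex either.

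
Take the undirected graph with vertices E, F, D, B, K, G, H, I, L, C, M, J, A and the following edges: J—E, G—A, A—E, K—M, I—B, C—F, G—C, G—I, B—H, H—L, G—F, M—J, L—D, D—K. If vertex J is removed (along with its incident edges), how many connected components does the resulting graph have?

1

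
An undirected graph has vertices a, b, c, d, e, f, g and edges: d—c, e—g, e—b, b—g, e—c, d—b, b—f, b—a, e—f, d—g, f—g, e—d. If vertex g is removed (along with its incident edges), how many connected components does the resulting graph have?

1

With g gone, the remaining components are: {a, b, c, d, e, f}.
That is 1 component.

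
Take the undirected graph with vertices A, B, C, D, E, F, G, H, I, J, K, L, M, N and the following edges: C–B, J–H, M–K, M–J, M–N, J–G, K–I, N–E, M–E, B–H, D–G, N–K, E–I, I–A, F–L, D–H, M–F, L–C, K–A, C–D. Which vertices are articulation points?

Removing M increases the component count from 1 to 2, so M is a cut vertex.
By contrast removing I leaves 1 component; it is not a cut vertex. No other vertex is a cut vertex either.

M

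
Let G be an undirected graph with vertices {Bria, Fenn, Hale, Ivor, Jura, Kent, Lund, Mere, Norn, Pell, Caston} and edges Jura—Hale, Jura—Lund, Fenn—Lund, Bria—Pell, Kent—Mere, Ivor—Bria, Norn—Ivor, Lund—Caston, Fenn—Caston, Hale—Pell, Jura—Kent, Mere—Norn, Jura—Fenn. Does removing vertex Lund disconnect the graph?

Deleting Lund leaves 1 component (was 1) (its neighbors Fenn, Jura, Caston remain connected to each other), so Lund is not a cut vertex.

No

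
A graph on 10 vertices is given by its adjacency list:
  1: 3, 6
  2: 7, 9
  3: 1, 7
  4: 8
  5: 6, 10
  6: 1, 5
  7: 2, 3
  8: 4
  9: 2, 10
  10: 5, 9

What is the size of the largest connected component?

8

Starting from 4 we can reach 4, 8. That is one component of size 2.
Starting from 1 we can reach 1, 2, 3, 5, 6, 7, 9, 10. That is one component of size 8.
The largest has 8 vertices.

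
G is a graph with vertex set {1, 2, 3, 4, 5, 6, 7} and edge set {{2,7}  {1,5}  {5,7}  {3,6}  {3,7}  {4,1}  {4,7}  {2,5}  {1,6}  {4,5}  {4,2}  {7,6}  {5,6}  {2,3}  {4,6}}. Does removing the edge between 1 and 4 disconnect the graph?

After removing 1—4, the path 1-5-4 still connects them, so the edge is not a bridge.

No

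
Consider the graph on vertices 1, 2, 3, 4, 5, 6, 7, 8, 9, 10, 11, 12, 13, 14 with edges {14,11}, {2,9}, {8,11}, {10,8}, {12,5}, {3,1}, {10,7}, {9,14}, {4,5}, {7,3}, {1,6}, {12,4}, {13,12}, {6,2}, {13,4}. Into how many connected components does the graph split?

Starting from 4 we can reach 4, 5, 12, 13. That is one component of size 4.
Starting from 1 we can reach 1, 2, 3, 6, 7, 8, 9, 10, 11, 14. That is one component of size 10.
Total: 2 components.

2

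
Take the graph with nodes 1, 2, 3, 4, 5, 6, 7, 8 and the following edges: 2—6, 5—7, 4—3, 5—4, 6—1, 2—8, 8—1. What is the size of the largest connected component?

Starting from 1 we can reach 1, 2, 6, 8. That is one component of size 4.
Starting from 3 we can reach 3, 4, 5, 7. That is one component of size 4.
The largest has 4 vertices.

4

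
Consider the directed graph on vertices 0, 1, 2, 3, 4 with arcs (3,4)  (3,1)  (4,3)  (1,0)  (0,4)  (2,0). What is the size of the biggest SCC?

{0, 1, 3, 4} are all mutually reachable — one SCC of size 4.
{2} is an SCC by itself.
The largest has 4 vertices.

4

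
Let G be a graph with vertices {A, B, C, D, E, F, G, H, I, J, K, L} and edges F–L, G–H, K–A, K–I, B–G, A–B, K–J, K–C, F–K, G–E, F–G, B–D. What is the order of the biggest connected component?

12

Starting from A we can reach A, B, C, D, E, F, G, H, I, J, K, L. That is one component of size 12.
The largest has 12 vertices.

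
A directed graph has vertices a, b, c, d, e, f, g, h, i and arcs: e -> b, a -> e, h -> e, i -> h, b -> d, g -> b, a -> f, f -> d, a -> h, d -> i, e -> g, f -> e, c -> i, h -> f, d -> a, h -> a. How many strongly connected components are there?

{a, b, d, e, f, g, h, i} are all mutually reachable — one SCC of size 8.
{c} is an SCC by itself.
That gives 2 strongly connected components.

2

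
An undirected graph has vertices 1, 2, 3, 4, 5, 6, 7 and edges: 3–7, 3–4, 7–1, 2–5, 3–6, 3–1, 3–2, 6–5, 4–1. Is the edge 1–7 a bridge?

No

After removing 1–7, the path 1-3-7 still connects them, so the edge is not a bridge.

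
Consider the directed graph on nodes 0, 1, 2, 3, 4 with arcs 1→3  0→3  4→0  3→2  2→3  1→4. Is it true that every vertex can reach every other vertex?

No

There is no directed path from 3 to 0, so the graph is not strongly connected.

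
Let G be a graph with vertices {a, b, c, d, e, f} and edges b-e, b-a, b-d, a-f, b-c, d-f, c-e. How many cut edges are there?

0

The edges on the cycle b-c-e-b are not bridges since each lies on that cycle.
Every edge lies on some cycle, so there are no bridges.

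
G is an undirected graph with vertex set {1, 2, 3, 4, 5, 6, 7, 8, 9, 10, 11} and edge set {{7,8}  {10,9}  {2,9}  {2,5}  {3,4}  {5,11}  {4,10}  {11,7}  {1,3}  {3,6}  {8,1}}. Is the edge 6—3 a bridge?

Removing 6—3 leaves no path between 6 and 3: the component count goes from 1 to 2. So it is a bridge.

Yes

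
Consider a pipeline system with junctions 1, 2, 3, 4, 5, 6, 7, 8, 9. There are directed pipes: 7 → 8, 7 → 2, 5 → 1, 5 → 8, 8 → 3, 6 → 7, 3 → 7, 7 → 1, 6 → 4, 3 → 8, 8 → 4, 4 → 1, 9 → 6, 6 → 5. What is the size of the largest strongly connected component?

3

{3, 7, 8} are all mutually reachable — one SCC of size 3.
{4} is an SCC by itself.
{2} is an SCC by itself.
{1} is an SCC by itself.
{9} is an SCC by itself.
(and 2 more singleton SCCs)
The largest has 3 vertices.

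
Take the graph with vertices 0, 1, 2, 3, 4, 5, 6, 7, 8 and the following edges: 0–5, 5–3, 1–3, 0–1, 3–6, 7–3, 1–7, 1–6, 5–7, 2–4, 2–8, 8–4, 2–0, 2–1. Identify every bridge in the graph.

The edges on the cycle 2-8-4-2 are not bridges since each lies on that cycle.
Every edge lies on some cycle, so there are no bridges.

none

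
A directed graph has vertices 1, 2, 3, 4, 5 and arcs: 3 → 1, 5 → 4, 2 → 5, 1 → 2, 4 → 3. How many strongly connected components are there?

1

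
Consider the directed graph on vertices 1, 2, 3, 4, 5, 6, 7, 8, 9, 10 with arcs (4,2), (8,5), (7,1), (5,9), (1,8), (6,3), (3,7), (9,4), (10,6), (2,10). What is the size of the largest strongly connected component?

10

{1, 2, 3, 4, 5, 6, 7, 8, 9, 10} are all mutually reachable — one SCC of size 10.
The largest has 10 vertices.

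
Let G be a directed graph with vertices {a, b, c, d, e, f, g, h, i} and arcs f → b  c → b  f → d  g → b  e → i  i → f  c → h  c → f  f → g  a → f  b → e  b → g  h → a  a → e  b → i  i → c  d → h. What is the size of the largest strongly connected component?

{a, b, c, d, e, f, g, h, i} are all mutually reachable — one SCC of size 9.
The largest has 9 vertices.

9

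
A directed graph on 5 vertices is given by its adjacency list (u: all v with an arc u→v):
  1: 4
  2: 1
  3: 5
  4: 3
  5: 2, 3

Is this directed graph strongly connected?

From 3 we can reach every vertex (1, 2, 3, 4, 5), and every vertex can reach 3 (1, 2, 3, 4, 5). So the whole graph is one strongly connected component.

Yes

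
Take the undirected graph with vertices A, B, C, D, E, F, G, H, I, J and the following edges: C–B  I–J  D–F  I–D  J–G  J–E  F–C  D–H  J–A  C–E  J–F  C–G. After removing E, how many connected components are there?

1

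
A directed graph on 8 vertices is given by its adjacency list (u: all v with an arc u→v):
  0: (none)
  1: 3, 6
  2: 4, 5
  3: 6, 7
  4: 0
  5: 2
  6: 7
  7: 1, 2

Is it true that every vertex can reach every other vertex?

There is no directed path from 4 to 5, so the graph is not strongly connected.

No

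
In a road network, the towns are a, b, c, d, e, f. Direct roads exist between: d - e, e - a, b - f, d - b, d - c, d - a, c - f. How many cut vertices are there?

Removing d increases the component count from 1 to 2, so d is a cut vertex.
By contrast removing b leaves 1 component; it is not a cut vertex. No other vertex is a cut vertex either.

1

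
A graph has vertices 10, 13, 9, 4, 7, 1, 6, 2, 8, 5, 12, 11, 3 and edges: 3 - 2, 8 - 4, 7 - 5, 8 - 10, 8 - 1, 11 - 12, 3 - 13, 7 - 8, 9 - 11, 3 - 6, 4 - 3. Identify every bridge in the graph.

1-8, 10-8, 11-12, 11-9, 13-3, 2-3, 3-4, 3-6, 4-8, 5-7, 7-8

removing 7 - 8 disconnects 7 from 8; removing 13 - 3 disconnects 13 from 3; removing 4 - 8 disconnects 4 from 8; removing 6 - 3 disconnects 6 from 3 — these are bridges.
In total 11 edges are bridges.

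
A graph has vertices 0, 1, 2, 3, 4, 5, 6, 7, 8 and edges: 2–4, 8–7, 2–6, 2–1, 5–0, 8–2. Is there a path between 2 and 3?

The component containing 2 is {1, 2, 4, 6, 7, 8}, and 3 is not in it.

No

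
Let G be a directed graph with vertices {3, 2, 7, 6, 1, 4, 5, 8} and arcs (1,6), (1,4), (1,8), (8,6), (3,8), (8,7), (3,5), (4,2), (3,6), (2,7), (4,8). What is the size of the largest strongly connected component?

1

{3} is an SCC by itself.
{2} is an SCC by itself.
{1} is an SCC by itself.
{8} is an SCC by itself.
{4} is an SCC by itself.
(and 3 more singleton SCCs)
The largest has 1 vertex.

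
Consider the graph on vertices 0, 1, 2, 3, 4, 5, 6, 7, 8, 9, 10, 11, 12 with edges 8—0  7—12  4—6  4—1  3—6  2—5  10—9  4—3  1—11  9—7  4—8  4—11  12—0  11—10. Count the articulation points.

Removing 4 increases the component count from 2 to 3, so 4 is a cut vertex.
By contrast removing 11 leaves 2 components; it is not a cut vertex. No other vertex is a cut vertex either.

1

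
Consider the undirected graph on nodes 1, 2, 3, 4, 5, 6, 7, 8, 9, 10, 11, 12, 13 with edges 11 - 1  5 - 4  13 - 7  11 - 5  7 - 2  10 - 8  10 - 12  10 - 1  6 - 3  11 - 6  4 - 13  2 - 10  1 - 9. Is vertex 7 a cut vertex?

No

Deleting 7 leaves 1 component (was 1) (its neighbors 2, 13 remain connected to each other), so 7 is not a cut vertex.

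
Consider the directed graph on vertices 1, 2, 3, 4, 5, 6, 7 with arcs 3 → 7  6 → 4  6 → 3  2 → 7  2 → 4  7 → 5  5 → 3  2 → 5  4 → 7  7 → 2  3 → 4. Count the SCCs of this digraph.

{2, 3, 4, 5, 7} are all mutually reachable — one SCC of size 5.
{6} is an SCC by itself.
{1} is an SCC by itself.
That gives 3 strongly connected components.

3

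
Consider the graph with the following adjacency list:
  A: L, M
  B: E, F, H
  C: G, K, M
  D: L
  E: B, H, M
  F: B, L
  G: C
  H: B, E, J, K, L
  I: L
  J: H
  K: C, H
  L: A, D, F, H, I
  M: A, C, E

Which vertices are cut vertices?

C, H, L

Removing C increases the component count from 1 to 2, so C is a cut vertex.
Removing H increases the component count from 1 to 2, so H is a cut vertex.
Removing L increases the component count from 1 to 3, so L is a cut vertex.
By contrast removing M leaves 1 component; it is not a cut vertex. No other vertex is a cut vertex either.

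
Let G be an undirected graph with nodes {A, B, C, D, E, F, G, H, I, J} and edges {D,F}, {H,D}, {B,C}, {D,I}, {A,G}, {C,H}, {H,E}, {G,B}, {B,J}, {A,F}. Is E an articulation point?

Deleting E leaves 1 component (was 1), so E is not a cut vertex.

No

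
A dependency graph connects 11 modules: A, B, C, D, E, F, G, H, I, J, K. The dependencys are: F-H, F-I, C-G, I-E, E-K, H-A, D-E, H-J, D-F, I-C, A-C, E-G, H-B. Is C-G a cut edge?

No

After removing C-G, the path C-I-E-G still connects them, so the edge is not a bridge.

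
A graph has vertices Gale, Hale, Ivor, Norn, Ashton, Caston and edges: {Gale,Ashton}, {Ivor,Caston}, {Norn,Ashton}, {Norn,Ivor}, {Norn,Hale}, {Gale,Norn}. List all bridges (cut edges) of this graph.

The edges on the cycle Gale-Norn-Ashton-Gale are not bridges since each lies on that cycle.
But removing Ivor - Caston disconnects Ivor from Caston; removing Norn - Ivor disconnects Norn from Ivor; removing Norn - Hale disconnects Norn from Hale — these are bridges.

Caston-Ivor, Hale-Norn, Ivor-Norn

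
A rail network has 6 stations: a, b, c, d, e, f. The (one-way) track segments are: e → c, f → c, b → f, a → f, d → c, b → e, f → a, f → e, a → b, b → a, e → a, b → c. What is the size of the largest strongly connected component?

{a, b, e, f} are all mutually reachable — one SCC of size 4.
{c} is an SCC by itself.
{d} is an SCC by itself.
The largest has 4 vertices.

4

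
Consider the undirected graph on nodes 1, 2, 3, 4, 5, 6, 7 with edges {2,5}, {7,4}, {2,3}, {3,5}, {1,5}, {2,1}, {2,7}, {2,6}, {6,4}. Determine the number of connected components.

1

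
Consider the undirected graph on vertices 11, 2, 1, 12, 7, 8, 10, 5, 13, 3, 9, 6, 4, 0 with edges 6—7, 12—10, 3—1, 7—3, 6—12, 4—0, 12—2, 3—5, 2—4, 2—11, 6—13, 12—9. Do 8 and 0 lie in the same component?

The component containing 8 is {8}, and 0 is not in it.

No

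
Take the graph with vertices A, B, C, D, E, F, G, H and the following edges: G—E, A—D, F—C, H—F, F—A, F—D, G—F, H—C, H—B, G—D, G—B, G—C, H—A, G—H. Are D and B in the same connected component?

Yes

From D we can reach A, B, C, D, E, F, G, H, which includes B.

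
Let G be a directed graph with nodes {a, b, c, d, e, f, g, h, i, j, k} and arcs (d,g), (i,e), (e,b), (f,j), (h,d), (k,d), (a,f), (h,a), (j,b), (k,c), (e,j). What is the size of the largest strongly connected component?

1

{f} is an SCC by itself.
{c} is an SCC by itself.
{g} is an SCC by itself.
{j} is an SCC by itself.
{a} is an SCC by itself.
(and 6 more singleton SCCs)
The largest has 1 vertex.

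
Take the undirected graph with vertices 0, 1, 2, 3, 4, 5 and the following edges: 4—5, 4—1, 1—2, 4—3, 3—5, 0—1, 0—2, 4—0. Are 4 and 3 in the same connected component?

From 4 we can reach 0, 1, 2, 3, 4, 5, which includes 3.

Yes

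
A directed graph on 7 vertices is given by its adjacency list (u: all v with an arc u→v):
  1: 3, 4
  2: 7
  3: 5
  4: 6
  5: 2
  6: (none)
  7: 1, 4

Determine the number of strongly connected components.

3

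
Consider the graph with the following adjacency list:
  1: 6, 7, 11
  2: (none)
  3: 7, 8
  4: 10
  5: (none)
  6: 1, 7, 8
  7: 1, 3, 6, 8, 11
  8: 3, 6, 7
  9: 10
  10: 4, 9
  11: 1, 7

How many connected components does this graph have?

4

5 is isolated — a component by itself.
2 is isolated — a component by itself.
Starting from 4 we can reach 4, 9, 10. That is one component of size 3.
Starting from 1 we can reach 1, 3, 6, 7, 8, 11. That is one component of size 6.
Total: 4 components.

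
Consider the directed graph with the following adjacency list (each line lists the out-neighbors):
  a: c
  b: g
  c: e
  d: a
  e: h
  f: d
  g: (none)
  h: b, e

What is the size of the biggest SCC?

2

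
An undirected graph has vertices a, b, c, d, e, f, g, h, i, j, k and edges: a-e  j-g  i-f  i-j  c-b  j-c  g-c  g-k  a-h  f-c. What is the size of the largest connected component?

d is isolated — a component by itself.
Starting from a we can reach a, e, h. That is one component of size 3.
Starting from b we can reach b, c, f, g, i, j, k. That is one component of size 7.
The largest has 7 vertices.

7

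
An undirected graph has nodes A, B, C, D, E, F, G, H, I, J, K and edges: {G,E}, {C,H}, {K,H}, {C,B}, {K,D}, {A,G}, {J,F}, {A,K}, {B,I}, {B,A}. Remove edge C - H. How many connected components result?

2

C and H are still connected via C-B-A-K-H, so the component count stays at 2.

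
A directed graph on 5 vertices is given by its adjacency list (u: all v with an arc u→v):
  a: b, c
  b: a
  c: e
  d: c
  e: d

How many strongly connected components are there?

2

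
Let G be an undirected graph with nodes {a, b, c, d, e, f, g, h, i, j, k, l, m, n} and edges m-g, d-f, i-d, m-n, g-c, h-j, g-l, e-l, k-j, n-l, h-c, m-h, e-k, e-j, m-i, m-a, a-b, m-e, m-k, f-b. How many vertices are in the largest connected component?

Starting from a we can reach a, b, c, d, e, f, g, h, i, j, k, l, m, n. That is one component of size 14.
The largest has 14 vertices.

14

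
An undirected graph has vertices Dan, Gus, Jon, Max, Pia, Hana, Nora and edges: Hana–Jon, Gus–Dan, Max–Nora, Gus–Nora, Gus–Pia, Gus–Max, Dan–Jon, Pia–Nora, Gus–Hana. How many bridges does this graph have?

The edges on the cycle Gus-Hana-Jon-Dan-Gus are not bridges since each lies on that cycle.
Every edge lies on some cycle, so there are no bridges.

0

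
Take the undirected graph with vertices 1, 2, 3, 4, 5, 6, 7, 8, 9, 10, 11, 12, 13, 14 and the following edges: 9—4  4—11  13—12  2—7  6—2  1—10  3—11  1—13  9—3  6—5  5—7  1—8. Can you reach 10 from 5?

No

The component containing 5 is {2, 5, 6, 7}, and 10 is not in it.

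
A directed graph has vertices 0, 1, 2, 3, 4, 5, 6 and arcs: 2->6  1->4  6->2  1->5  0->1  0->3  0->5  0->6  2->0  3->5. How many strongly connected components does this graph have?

{0, 2, 6} are all mutually reachable — one SCC of size 3.
{3} is an SCC by itself.
{5} is an SCC by itself.
{4} is an SCC by itself.
{1} is an SCC by itself.
That gives 5 strongly connected components.

5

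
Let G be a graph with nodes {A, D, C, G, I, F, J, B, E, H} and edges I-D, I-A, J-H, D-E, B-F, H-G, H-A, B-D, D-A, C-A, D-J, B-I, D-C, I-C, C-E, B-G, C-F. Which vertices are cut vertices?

Removing J, for instance, still leaves 1 component. No single vertex removal increases the component count — the graph has no articulation points.

none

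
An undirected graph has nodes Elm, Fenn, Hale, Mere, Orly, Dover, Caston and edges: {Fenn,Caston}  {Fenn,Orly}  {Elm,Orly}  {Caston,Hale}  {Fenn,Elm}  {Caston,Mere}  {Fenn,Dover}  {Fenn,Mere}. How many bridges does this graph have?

2

The edges on the cycle Fenn-Caston-Mere-Fenn are not bridges since each lies on that cycle.
But removing Dover-Fenn disconnects Dover from Fenn; removing Hale-Caston disconnects Hale from Caston — these are bridges.
That makes 2 bridges.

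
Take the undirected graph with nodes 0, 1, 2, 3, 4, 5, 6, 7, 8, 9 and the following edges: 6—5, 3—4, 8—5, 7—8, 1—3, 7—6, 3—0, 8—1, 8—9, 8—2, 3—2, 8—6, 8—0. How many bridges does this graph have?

2

The edges on the cycle 8-1-3-2-8 are not bridges since each lies on that cycle.
But removing 9—8 disconnects 9 from 8; removing 3—4 disconnects 3 from 4 — these are bridges.
That makes 2 bridges.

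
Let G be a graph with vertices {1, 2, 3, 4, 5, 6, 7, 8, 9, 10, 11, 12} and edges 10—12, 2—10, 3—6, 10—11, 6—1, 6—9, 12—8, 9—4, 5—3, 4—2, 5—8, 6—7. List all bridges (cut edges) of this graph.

1-6, 10-11, 6-7

The edges on the cycle 5-3-6-9-4-2-10-12-8-5 are not bridges since each lies on that cycle.
But removing 11—10 disconnects 11 from 10; removing 6—1 disconnects 6 from 1; removing 6—7 disconnects 6 from 7 — these are bridges.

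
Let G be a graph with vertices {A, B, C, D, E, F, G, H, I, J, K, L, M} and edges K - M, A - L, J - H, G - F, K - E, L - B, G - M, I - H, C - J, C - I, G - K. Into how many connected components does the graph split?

D is isolated — a component by itself.
Starting from A we can reach A, B, L. That is one component of size 3.
Starting from C we can reach C, H, I, J. That is one component of size 4.
Starting from E we can reach E, F, G, K, M. That is one component of size 5.
Total: 4 components.

4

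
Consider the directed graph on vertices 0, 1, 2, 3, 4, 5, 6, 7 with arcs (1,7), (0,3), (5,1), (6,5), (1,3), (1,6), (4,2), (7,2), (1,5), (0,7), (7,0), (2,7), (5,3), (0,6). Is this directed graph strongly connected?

There is no directed path from 5 to 4, so the graph is not strongly connected.

No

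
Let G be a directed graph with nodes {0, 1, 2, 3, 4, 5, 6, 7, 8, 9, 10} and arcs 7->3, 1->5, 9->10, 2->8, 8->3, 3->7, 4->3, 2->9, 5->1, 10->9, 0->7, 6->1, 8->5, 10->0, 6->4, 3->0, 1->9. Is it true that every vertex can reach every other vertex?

There is no directed path from 6 to 8, so the graph is not strongly connected.

No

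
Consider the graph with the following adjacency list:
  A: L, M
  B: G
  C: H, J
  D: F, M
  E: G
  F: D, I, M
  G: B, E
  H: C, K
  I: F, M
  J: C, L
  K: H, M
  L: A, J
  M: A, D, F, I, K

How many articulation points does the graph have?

Removing G increases the component count from 2 to 3, so G is a cut vertex.
Removing M increases the component count from 2 to 3, so M is a cut vertex.
By contrast removing A leaves 2 components; it is not a cut vertex. No other vertex is a cut vertex either.

2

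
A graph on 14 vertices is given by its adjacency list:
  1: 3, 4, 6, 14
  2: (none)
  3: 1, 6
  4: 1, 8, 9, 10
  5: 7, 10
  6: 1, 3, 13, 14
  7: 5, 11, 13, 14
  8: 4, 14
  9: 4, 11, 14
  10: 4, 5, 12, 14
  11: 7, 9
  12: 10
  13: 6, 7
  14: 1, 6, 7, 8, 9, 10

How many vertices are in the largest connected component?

2 is isolated — a component by itself.
Starting from 1 we can reach 1, 3, 4, 5, 6, 7, 8, 9, 10, 11, 12, 13, 14. That is one component of size 13.
The largest has 13 vertices.

13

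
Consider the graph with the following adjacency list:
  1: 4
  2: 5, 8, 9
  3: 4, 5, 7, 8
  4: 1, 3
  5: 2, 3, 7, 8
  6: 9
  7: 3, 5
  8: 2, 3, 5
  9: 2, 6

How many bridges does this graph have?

4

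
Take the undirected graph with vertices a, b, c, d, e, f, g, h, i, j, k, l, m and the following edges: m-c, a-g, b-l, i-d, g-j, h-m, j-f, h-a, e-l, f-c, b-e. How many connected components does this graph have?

4

k is isolated — a component by itself.
Starting from d we can reach d, i. That is one component of size 2.
Starting from b we can reach b, e, l. That is one component of size 3.
Starting from a we can reach a, c, f, g, h, j, m. That is one component of size 7.
Total: 4 components.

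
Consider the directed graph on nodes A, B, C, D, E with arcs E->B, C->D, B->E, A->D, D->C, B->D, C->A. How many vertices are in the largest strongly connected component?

3

{A, C, D} are all mutually reachable — one SCC of size 3.
{B, E} are all mutually reachable — one SCC of size 2.
The largest has 3 vertices.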